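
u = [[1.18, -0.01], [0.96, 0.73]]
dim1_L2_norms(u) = [1.18, 1.21]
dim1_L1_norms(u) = [1.19, 1.69]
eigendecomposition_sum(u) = [[1.22, -0.03],[2.74, -0.06]] + [[-0.04,0.02],  [-1.78,0.79]]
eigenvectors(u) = [[0.41, 0.02], [0.91, 1.00]]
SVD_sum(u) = [[1.05, 0.36], [1.08, 0.37]] + [[0.13, -0.37], [-0.12, 0.36]]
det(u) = 0.87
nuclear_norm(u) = 2.14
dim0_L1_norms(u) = [2.14, 0.74]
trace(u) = 1.91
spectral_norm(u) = 1.60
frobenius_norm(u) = 1.69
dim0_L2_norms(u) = [1.52, 0.73]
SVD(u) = [[-0.7, -0.72], [-0.72, 0.7]] @ diag([1.596692468958784, 0.5455026668773518]) @ [[-0.95, -0.32], [-0.32, 0.95]]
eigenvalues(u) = [1.16, 0.75]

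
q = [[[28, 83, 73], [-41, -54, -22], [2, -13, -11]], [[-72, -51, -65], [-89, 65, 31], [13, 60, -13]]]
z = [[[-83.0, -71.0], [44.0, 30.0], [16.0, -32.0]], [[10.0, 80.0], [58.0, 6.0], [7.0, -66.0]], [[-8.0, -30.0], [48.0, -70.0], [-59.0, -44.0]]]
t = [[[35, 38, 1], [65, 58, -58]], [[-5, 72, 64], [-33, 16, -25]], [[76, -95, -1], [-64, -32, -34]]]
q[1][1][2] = 31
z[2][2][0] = -59.0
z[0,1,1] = 30.0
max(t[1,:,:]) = 72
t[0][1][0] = 65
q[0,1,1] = -54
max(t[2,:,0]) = 76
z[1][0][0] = 10.0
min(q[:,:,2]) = -65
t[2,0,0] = 76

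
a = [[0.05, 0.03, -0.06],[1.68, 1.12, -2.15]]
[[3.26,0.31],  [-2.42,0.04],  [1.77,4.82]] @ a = [[0.68, 0.44, -0.86],[-0.05, -0.03, 0.06],[8.19, 5.45, -10.47]]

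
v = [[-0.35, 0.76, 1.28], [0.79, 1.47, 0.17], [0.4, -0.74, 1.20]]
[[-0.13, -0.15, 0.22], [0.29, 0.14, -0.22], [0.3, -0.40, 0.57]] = v @ [[0.46, -0.06, 0.06],[-0.06, 0.15, -0.22],[0.06, -0.22, 0.32]]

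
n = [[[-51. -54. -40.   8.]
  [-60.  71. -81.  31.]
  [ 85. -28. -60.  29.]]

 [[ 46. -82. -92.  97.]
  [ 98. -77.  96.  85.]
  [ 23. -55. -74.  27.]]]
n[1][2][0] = 23.0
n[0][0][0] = -51.0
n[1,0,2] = -92.0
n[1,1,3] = 85.0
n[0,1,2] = -81.0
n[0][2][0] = 85.0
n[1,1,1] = -77.0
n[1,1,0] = 98.0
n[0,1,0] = -60.0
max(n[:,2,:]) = 85.0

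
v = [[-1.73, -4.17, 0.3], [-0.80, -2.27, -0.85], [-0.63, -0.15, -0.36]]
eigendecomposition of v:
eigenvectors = [[(0.86+0j), -0.77+0.00j, -0.77-0.00j], [0.48+0.00j, (0.3+0.11j), (0.3-0.11j)], [(0.17+0j), 0.10-0.54j, (0.1+0.54j)]]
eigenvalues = [(-4+0j), (-0.18+0.79j), (-0.18-0.79j)]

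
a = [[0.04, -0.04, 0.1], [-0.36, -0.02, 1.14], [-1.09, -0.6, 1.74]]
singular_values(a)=[2.42, 0.38, 0.08]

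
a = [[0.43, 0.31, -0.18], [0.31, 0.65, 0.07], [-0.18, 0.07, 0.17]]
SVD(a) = [[-0.59, 0.57, 0.57],  [-0.8, -0.48, -0.35],  [0.07, -0.66, 0.75]] @ diag([0.8722915985642501, 0.3771034355325887, 0.000604965903161373]) @ [[-0.59,-0.8,0.07], [0.57,-0.48,-0.66], [0.57,-0.35,0.75]]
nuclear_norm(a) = 1.25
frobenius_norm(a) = 0.95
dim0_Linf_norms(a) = [0.43, 0.65, 0.18]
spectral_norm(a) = 0.87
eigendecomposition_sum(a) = [[0.31, 0.41, -0.04], [0.41, 0.56, -0.05], [-0.04, -0.05, 0.0]] + [[0.12, -0.1, -0.14], [-0.10, 0.09, 0.12], [-0.14, 0.12, 0.17]] + [[0.0, -0.00, 0.0], [-0.0, 0.00, -0.0], [0.0, -0.0, 0.00]]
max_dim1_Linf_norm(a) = 0.65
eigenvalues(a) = [0.87, 0.38, 0.0]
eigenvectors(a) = [[-0.59, -0.57, 0.57], [-0.8, 0.48, -0.35], [0.07, 0.66, 0.75]]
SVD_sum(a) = [[0.31, 0.41, -0.04], [0.41, 0.56, -0.05], [-0.04, -0.05, 0.0]] + [[0.12, -0.10, -0.14],[-0.1, 0.09, 0.12],[-0.14, 0.12, 0.17]] + [[0.00, -0.00, 0.00], [-0.0, 0.0, -0.00], [0.0, -0.00, 0.00]]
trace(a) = 1.25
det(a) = 0.00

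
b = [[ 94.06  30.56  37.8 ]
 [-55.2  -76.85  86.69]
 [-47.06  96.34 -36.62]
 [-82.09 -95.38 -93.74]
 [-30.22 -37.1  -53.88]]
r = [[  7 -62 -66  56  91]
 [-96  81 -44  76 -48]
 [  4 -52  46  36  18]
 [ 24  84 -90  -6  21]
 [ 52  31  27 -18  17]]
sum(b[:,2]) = -59.74999999999999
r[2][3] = 36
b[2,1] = 96.34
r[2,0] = 4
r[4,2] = 27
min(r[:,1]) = -62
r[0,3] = 56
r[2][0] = 4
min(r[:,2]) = -90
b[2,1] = 96.34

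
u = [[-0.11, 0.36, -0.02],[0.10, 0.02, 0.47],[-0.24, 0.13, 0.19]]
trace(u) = 0.10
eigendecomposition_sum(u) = [[(-0.18-0j), 0.19-0.00j, (-0.15+0j)], [(0.15+0j), -0.16+0.00j, (0.13-0j)], [-0.10-0.00j, (0.11-0j), -0.09+0.00j]] + [[(0.03+0.11j),  (0.09-0j),  0.07-0.20j],  [-0.02+0.13j,  (0.09+0.04j),  (0.17-0.17j)],  [(-0.07+0.04j),  (0.01+0.06j),  0.14+0.02j]] + [[(0.03-0.11j), 0.09+0.00j, (0.07+0.2j)], [-0.02-0.13j, 0.09-0.04j, 0.17+0.17j], [(-0.07-0.04j), 0.01-0.06j, (0.14-0.02j)]]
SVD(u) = [[0.17, 0.82, 0.55], [0.87, -0.38, 0.31], [0.46, 0.42, -0.78]] @ diag([0.5143604537619919, 0.42902840689331334, 0.18806368518228983]) @ [[-0.08, 0.27, 0.96], [-0.54, 0.8, -0.27], [0.84, 0.54, -0.08]]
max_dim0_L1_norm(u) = 0.68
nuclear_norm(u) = 1.13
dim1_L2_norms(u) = [0.38, 0.48, 0.33]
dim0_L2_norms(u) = [0.28, 0.38, 0.51]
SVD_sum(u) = [[-0.01, 0.02, 0.08], [-0.04, 0.12, 0.43], [-0.02, 0.06, 0.23]] + [[-0.19, 0.28, -0.09],[0.09, -0.13, 0.04],[-0.1, 0.15, -0.05]] + [[0.09, 0.06, -0.01], [0.05, 0.03, -0.00], [-0.12, -0.08, 0.01]]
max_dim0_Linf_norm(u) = 0.47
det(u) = -0.04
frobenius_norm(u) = 0.70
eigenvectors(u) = [[(0.7+0j), (0.54-0.27j), (0.54+0.27j)], [(-0.59+0j), (0.7+0j), 0.70-0.00j], [(0.4+0j), (0.24+0.32j), 0.24-0.32j]]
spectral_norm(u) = 0.51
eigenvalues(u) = [(-0.42+0j), (0.26+0.17j), (0.26-0.17j)]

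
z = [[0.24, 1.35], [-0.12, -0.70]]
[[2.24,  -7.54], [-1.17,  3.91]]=z @ [[-2.48, 0.82], [2.1, -5.73]]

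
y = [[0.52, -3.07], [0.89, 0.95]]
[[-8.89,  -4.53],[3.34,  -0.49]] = y @ [[0.56, -1.80], [2.99, 1.17]]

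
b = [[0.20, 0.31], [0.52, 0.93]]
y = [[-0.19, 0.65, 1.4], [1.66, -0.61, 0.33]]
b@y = [[0.48, -0.06, 0.38], [1.44, -0.23, 1.03]]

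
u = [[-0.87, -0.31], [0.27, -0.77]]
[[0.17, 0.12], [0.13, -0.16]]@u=[[-0.12, -0.15], [-0.16, 0.08]]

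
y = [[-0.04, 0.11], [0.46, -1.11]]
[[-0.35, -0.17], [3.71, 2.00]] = y@ [[2.83, 4.60],[-2.17, 0.10]]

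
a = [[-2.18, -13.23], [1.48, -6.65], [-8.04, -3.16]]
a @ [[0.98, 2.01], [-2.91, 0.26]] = [[36.36, -7.82], [20.80, 1.25], [1.32, -16.98]]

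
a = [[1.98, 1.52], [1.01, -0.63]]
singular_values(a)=[2.54, 1.1]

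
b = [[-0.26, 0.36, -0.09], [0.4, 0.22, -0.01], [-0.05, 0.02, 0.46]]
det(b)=-0.094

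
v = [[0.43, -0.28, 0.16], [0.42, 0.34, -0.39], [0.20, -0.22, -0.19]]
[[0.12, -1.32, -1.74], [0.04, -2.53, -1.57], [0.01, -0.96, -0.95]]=v @ [[0.23, -4.06, -3.83], [0.03, -0.65, 0.53], [0.18, 1.55, 0.36]]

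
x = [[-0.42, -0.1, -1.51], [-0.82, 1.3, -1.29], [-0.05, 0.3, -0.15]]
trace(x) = 0.73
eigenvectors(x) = [[(-0.25+0j), 0.89+0.00j, (0.89-0j)], [(0.94+0j), (0.38-0.07j), 0.38+0.07j], [(0.21+0j), -0.13-0.18j, -0.13+0.18j]]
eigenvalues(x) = [(1.23+0j), (-0.25+0.32j), (-0.25-0.32j)]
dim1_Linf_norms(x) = [1.51, 1.3, 0.3]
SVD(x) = [[-0.57, 0.82, 0.09], [-0.82, -0.54, -0.2], [-0.11, -0.19, 0.98]] @ diag([2.370397233714699, 0.9909969347942079, 0.08451052967640477]) @ [[0.39, -0.44, 0.81], [0.11, -0.85, -0.51], [0.92, 0.29, -0.28]]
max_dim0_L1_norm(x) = 2.95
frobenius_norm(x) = 2.57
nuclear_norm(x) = 3.45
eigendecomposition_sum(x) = [[(0.15+0j), -0.32+0.00j, (0.13+0j)],[(-0.57-0j), 1.18+0.00j, (-0.48+0j)],[-0.13-0.00j, (0.27+0j), -0.11+0.00j]] + [[(-0.29-0j), (0.11+0.15j), -0.82-0.67j], [-0.12+0.02j, 0.06+0.06j, -0.41-0.22j], [0.04+0.06j, 0.02-0.04j, -0.02+0.26j]] + [[(-0.29+0j),  0.11-0.15j,  -0.82+0.67j],[(-0.12-0.02j),  0.06-0.06j,  (-0.41+0.22j)],[0.04-0.06j,  (0.02+0.04j),  -0.02-0.26j]]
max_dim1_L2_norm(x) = 2.01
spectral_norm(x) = 2.37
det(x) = 0.20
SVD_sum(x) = [[-0.52, 0.59, -1.09],  [-0.74, 0.85, -1.57],  [-0.10, 0.12, -0.22]] + [[0.09, -0.69, -0.42], [-0.06, 0.46, 0.28], [-0.02, 0.16, 0.09]] + [[0.01, 0.0, -0.00],  [-0.02, -0.00, 0.00],  [0.08, 0.02, -0.02]]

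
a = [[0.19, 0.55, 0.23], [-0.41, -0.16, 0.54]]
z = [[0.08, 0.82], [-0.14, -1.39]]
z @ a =[[-0.32,-0.09,0.46], [0.54,0.15,-0.78]]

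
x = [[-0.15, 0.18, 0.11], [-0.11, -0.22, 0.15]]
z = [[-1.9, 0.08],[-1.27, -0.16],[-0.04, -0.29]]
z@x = [[0.28,  -0.36,  -0.20], [0.21,  -0.19,  -0.16], [0.04,  0.06,  -0.05]]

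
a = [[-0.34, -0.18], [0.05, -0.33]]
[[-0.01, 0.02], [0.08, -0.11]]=a @ [[0.14, -0.21], [-0.21, 0.29]]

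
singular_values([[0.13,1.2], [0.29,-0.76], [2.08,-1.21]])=[2.56, 1.15]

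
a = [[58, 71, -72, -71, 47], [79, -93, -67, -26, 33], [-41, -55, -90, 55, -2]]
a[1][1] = -93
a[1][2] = -67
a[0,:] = [58, 71, -72, -71, 47]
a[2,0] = -41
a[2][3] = 55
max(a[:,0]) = 79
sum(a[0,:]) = 33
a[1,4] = 33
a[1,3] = -26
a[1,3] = -26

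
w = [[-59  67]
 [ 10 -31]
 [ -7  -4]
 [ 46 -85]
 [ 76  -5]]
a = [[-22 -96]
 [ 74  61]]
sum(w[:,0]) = 66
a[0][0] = -22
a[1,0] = 74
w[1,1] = -31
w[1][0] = 10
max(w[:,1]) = 67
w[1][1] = -31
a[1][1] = 61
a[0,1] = -96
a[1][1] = 61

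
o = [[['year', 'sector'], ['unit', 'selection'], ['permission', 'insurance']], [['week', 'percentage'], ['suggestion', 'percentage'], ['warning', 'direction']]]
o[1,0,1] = 'percentage'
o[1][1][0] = 'suggestion'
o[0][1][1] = 'selection'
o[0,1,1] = 'selection'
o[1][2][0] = 'warning'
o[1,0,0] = 'week'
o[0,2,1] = 'insurance'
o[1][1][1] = 'percentage'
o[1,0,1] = 'percentage'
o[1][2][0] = 'warning'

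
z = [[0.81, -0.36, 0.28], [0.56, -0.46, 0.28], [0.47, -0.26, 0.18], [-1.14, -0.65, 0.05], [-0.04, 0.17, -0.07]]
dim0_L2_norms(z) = [1.58, 0.93, 0.44]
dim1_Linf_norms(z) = [0.81, 0.56, 0.47, 1.14, 0.17]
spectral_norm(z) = 1.60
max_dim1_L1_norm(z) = 1.84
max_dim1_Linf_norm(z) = 1.14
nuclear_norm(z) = 2.60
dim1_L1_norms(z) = [1.45, 1.3, 0.91, 1.84, 0.28]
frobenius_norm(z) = 1.88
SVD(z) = [[-0.53, 0.39, -0.23], [-0.37, 0.5, 0.7], [-0.31, 0.28, -0.51], [0.70, 0.7, -0.05], [0.03, -0.18, 0.45]] @ diag([1.601317831072651, 0.9921453823218359, 0.005361364214306785]) @ [[-0.99,  -0.00,  -0.17], [-0.06,  -0.93,  0.35], [-0.16,  0.36,  0.92]]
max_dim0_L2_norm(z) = 1.58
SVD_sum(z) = [[0.83, 0.00, 0.15], [0.59, 0.00, 0.10], [0.49, 0.00, 0.08], [-1.1, -0.00, -0.19], [-0.05, -0.0, -0.01]] + [[-0.02, -0.36, 0.14], [-0.03, -0.46, 0.17], [-0.02, -0.26, 0.1], [-0.04, -0.65, 0.24], [0.01, 0.17, -0.06]] + [[0.0,-0.00,-0.00],  [-0.0,0.0,0.00],  [0.00,-0.00,-0.0],  [0.0,-0.00,-0.00],  [-0.0,0.0,0.0]]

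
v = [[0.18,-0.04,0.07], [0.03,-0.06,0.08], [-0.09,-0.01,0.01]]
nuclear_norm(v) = 0.32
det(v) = -0.00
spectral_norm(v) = 0.22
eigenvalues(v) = [0.14, 0.02, -0.02]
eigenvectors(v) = [[-0.81, 0.14, 0.05], [0.11, -0.68, 0.92], [0.57, -0.72, 0.39]]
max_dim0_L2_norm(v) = 0.2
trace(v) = 0.13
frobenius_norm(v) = 0.24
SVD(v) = [[-0.89,0.08,0.46], [-0.32,-0.82,-0.47], [0.34,-0.56,0.76]] @ diag([0.22235883000175838, 0.09299068561679968, 0.0030468194509435447]) @ [[-0.90, 0.23, -0.38], [0.44, 0.56, -0.71], [-0.05, 0.80, 0.60]]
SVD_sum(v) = [[0.18, -0.05, 0.07], [0.06, -0.02, 0.03], [-0.07, 0.02, -0.03]] + [[0.0, 0.0, -0.01], [-0.03, -0.04, 0.05], [-0.02, -0.03, 0.04]] + [[-0.00, 0.00, 0.00], [0.0, -0.00, -0.0], [-0.00, 0.0, 0.00]]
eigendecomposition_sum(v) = [[0.18, -0.04, 0.08], [-0.02, 0.01, -0.01], [-0.13, 0.03, -0.05]] + [[-0.01, 0.00, -0.01], [0.03, -0.02, 0.04], [0.03, -0.02, 0.04]] + [[0.00, -0.00, 0.0], [0.03, -0.05, 0.05], [0.01, -0.02, 0.02]]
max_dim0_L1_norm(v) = 0.3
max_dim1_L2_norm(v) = 0.2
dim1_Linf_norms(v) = [0.18, 0.08, 0.09]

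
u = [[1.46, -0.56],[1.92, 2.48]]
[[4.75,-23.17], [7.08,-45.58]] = u @ [[3.35, -17.67], [0.26, -4.70]]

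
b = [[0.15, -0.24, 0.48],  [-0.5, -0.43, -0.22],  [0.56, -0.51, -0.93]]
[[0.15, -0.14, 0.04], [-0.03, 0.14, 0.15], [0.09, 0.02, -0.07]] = b @[[0.19,  -0.23,  -0.18], [-0.22,  0.05,  -0.17], [0.14,  -0.19,  0.06]]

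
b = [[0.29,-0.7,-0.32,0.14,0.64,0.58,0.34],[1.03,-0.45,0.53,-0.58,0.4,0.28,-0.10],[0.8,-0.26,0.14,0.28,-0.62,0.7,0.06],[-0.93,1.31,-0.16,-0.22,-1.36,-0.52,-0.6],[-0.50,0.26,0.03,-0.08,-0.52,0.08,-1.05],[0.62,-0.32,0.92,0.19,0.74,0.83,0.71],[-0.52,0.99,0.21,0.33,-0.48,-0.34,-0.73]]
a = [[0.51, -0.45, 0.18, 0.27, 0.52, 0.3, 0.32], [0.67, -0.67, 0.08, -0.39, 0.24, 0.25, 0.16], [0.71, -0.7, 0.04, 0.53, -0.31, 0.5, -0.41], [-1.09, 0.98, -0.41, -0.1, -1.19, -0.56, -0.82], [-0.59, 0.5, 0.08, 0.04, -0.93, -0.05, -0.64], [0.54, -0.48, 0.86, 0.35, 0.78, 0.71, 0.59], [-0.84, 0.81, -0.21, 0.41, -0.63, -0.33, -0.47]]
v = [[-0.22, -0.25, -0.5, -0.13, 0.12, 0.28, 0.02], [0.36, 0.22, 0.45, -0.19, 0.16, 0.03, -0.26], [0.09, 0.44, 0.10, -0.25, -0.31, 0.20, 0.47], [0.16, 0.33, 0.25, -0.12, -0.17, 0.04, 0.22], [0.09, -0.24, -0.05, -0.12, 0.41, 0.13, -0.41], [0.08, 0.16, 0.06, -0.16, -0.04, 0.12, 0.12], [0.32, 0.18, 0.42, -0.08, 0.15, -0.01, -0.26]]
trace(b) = -0.66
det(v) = 0.00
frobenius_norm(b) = 4.20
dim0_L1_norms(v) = [1.32, 1.82, 1.83, 1.05, 1.36, 0.81, 1.76]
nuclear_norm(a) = 6.49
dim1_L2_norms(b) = [1.25, 1.46, 1.3, 2.27, 1.31, 1.76, 1.51]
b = v + a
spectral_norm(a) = 3.56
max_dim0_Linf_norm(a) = 1.19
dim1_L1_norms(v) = [1.52, 1.67, 1.86, 1.29, 1.45, 0.74, 1.42]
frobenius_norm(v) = 1.68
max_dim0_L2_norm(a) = 1.94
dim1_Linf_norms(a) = [0.52, 0.67, 0.71, 1.19, 0.93, 0.86, 0.84]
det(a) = 0.00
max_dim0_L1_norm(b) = 4.76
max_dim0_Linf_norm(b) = 1.36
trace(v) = 0.25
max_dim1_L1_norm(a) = 5.15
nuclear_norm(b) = 8.58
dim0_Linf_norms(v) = [0.36, 0.44, 0.5, 0.25, 0.41, 0.28, 0.47]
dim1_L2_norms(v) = [0.69, 0.71, 0.79, 0.54, 0.66, 0.3, 0.64]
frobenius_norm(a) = 3.97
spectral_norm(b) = 3.52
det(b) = 0.50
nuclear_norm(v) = 2.88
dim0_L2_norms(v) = [0.57, 0.73, 0.84, 0.42, 0.6, 0.39, 0.77]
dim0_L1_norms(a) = [4.95, 4.59, 1.86, 2.09, 4.6, 2.7, 3.41]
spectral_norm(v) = 1.19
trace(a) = -0.91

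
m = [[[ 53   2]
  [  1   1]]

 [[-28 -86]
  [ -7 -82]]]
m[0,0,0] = 53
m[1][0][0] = -28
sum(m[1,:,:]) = -203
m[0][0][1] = 2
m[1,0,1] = -86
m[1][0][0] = -28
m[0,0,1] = 2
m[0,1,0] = 1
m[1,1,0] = -7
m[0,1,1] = 1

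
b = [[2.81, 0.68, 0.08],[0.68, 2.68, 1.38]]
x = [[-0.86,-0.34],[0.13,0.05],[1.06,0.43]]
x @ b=[[-2.65, -1.50, -0.54],[0.4, 0.22, 0.08],[3.27, 1.87, 0.68]]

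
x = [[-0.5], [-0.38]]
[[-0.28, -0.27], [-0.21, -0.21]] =x@[[0.55, 0.54]]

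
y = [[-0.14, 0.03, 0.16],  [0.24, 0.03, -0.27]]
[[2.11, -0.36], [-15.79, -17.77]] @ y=[[-0.38, 0.05, 0.43], [-2.05, -1.01, 2.27]]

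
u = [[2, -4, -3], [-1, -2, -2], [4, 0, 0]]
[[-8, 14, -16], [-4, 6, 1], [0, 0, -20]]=u @ [[0, 0, -5], [2, -5, 0], [0, 2, 2]]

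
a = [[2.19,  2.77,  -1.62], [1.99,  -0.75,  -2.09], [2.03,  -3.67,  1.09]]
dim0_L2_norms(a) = [3.59, 4.66, 2.86]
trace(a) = 2.53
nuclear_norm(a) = 10.35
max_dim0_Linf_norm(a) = 3.67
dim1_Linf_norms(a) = [2.77, 2.09, 3.67]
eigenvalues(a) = [(-3.21+0j), (2.87+0.44j), (2.87-0.44j)]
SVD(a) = [[-0.62,0.57,-0.55],[0.00,0.7,0.72],[0.79,0.44,-0.43]] @ diag([4.9644000891367055, 4.037906242042765, 1.3461221844437294]) @ [[0.05, -0.93, 0.37],[0.87, -0.14, -0.47],[-0.49, -0.35, -0.80]]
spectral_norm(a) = 4.96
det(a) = -26.98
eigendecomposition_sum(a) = [[(-0.25+0j),  0.51-0.00j,  (0.16-0j)], [1.11-0.00j,  -2.29+0.00j,  (-0.7+0j)], [1.06-0.00j,  -2.20+0.00j,  -0.67+0.00j]] + [[1.22+0.88j, (1.13-5.81j), -0.89+6.25j],[(0.44+0.42j), 0.77-2.27j, -0.70+2.46j],[(0.48+0.02j), (-0.74-1.76j), (0.88+1.84j)]] + [[1.22-0.88j, 1.13+5.81j, -0.89-6.25j], [(0.44-0.42j), (0.77+2.27j), -0.70-2.46j], [0.48-0.02j, -0.74+1.76j, 0.88-1.84j]]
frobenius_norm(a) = 6.54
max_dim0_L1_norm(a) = 7.19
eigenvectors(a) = [[0.16+0.00j,-0.89+0.00j,(-0.89-0j)], [(-0.71+0j),-0.36-0.05j,(-0.36+0.05j)], [-0.68+0.00j,-0.24+0.16j,(-0.24-0.16j)]]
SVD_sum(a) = [[-0.16, 2.83, -1.14], [0.00, -0.02, 0.01], [0.21, -3.63, 1.46]] + [[1.99, -0.32, -1.08], [2.46, -0.39, -1.33], [1.54, -0.25, -0.83]] + [[0.36, 0.26, 0.59], [-0.47, -0.34, -0.77], [0.28, 0.20, 0.47]]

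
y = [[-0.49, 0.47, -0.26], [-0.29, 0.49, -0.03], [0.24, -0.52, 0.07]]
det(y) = -0.012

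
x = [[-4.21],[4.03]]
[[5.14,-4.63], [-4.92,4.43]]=x @ [[-1.22, 1.1]]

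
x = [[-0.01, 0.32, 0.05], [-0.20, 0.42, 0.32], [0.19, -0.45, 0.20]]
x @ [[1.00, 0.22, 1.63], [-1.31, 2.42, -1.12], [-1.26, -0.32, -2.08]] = [[-0.49, 0.76, -0.48], [-1.15, 0.87, -1.46], [0.53, -1.11, 0.4]]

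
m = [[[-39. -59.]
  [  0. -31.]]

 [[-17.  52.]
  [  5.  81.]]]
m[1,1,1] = 81.0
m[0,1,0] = 0.0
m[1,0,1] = 52.0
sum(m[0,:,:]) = -129.0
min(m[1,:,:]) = -17.0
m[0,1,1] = -31.0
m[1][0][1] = 52.0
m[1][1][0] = 5.0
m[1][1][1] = 81.0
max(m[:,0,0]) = -17.0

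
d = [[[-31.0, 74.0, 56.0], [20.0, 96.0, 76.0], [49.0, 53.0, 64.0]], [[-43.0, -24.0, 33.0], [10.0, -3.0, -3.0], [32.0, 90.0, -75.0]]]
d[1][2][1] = 90.0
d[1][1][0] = 10.0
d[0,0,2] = 56.0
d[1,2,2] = -75.0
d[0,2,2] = 64.0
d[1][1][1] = -3.0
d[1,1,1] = -3.0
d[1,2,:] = [32.0, 90.0, -75.0]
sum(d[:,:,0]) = 37.0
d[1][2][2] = -75.0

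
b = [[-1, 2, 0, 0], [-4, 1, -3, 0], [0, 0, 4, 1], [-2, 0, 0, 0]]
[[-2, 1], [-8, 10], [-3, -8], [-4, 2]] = b@[[2, -1], [0, 0], [0, -2], [-3, 0]]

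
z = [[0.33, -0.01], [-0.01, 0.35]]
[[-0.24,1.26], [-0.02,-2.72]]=z @ [[-0.73, 3.58], [-0.07, -7.66]]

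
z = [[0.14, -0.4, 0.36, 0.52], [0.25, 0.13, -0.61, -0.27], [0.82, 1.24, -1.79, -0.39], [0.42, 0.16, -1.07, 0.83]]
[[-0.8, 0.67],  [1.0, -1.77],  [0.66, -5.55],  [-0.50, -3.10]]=z@ [[-0.39, -1.53], [-1.76, -0.26], [-1.37, 2.23], [-1.83, -0.04]]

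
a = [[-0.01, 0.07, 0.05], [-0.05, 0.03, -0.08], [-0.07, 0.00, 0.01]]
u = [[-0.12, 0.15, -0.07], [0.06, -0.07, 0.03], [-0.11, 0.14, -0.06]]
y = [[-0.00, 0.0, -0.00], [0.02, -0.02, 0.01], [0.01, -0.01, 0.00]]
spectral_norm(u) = 0.29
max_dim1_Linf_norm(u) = 0.15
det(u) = -0.00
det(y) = 0.00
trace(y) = -0.02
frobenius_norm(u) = 0.29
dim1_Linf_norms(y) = [0.0, 0.02, 0.01]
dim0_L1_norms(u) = [0.29, 0.36, 0.16]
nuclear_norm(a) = 0.25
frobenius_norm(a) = 0.15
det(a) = 0.00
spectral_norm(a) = 0.11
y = a @ u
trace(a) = 0.03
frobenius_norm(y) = 0.03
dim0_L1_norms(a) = [0.13, 0.1, 0.14]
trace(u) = -0.25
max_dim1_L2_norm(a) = 0.1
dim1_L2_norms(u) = [0.2, 0.1, 0.19]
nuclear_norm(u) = 0.30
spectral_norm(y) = 0.03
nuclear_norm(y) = 0.04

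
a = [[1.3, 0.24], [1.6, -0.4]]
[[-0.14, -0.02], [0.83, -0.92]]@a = [[-0.21, -0.03], [-0.39, 0.57]]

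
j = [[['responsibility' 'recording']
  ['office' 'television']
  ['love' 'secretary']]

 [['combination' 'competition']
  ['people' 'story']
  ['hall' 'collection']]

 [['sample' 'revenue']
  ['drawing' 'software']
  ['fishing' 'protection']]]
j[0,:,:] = [['responsibility', 'recording'], ['office', 'television'], ['love', 'secretary']]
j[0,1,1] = 'television'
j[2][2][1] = 'protection'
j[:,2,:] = [['love', 'secretary'], ['hall', 'collection'], ['fishing', 'protection']]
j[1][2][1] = 'collection'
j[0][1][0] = 'office'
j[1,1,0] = 'people'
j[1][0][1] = 'competition'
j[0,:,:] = [['responsibility', 'recording'], ['office', 'television'], ['love', 'secretary']]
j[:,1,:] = [['office', 'television'], ['people', 'story'], ['drawing', 'software']]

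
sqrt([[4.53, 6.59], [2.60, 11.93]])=[[1.98, 1.23],[0.49, 3.37]]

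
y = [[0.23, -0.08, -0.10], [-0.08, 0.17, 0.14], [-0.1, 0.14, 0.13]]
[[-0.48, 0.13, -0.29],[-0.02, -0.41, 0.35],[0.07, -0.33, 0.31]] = y@ [[-2.56, -0.37, -0.62], [-1.20, -2.46, 1.71], [-0.14, -0.18, 0.1]]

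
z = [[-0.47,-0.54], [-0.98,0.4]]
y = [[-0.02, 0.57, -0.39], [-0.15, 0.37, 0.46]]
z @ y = [[0.09,  -0.47,  -0.07],[-0.04,  -0.41,  0.57]]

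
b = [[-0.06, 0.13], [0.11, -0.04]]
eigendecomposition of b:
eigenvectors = [[-0.76, -0.71], [0.65, -0.71]]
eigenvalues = [-0.17, 0.07]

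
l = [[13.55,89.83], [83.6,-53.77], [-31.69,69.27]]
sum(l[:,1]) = 105.32999999999998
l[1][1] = -53.77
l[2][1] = 69.27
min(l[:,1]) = -53.77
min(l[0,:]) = 13.55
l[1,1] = -53.77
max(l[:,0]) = 83.6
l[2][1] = 69.27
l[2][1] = 69.27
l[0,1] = 89.83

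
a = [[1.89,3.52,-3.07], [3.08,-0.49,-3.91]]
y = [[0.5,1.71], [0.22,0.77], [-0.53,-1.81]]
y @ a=[[6.21,0.92,-8.22], [2.79,0.4,-3.69], [-6.58,-0.98,8.70]]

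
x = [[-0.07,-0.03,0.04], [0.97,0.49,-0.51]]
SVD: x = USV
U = [[-0.07,1.00], [1.0,0.07]]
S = [1.2, 0.01]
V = [[0.81, 0.41, -0.43], [-0.11, 0.81, 0.57]]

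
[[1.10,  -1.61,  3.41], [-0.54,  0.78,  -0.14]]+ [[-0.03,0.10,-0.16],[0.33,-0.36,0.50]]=[[1.07,-1.51,3.25], [-0.21,0.42,0.36]]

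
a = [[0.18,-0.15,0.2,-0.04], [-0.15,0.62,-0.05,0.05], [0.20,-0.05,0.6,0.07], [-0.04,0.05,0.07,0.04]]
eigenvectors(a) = [[-0.49, -0.78, 0.39, 0.05], [-0.03, -0.26, -0.64, 0.73], [0.26, 0.21, 0.67, 0.67], [-0.83, 0.53, -0.00, 0.15]]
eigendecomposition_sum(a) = [[-0.0, -0.0, 0.00, -0.0], [-0.00, -0.0, 0.0, -0.0], [0.0, 0.00, -0.00, 0.0], [-0.00, -0.00, 0.00, -0.0]] + [[0.06,0.02,-0.02,-0.04], [0.02,0.01,-0.01,-0.01], [-0.02,-0.01,0.0,0.01], [-0.04,-0.01,0.01,0.03]] + [[0.12, -0.19, 0.2, -0.0], [-0.19, 0.31, -0.32, 0.00], [0.2, -0.32, 0.34, -0.00], [-0.00, 0.0, -0.0, 0.0]] + [[0.0,0.02,0.02,0.00],[0.02,0.30,0.28,0.06],[0.02,0.28,0.26,0.06],[0.00,0.06,0.06,0.01]]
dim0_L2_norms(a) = [0.31, 0.64, 0.64, 0.1]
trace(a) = 1.44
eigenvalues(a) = [-0.0, 0.1, 0.76, 0.58]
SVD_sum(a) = [[0.12, -0.19, 0.2, -0.00], [-0.19, 0.31, -0.32, 0.00], [0.20, -0.32, 0.34, -0.0], [-0.0, 0.00, -0.0, 0.00]] + [[0.00, 0.02, 0.02, 0.0], [0.02, 0.30, 0.28, 0.06], [0.02, 0.28, 0.26, 0.06], [0.0, 0.06, 0.06, 0.01]] + [[0.06,0.02,-0.02,-0.04], [0.02,0.01,-0.01,-0.01], [-0.02,-0.01,0.0,0.01], [-0.04,-0.01,0.01,0.03]] + [[-0.00, -0.00, 0.00, -0.00], [-0.00, -0.0, 0.0, -0.0], [0.0, 0.00, -0.00, 0.0], [-0.00, -0.0, 0.00, -0.0]]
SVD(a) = [[-0.39, -0.05, 0.78, 0.49], [0.64, -0.73, 0.26, 0.03], [-0.67, -0.67, -0.21, -0.26], [0.0, -0.15, -0.53, 0.83]] @ diag([0.7648499813511559, 0.5751438513142042, 0.10298156783834402, 0.0029754005037042172]) @ [[-0.39, 0.64, -0.67, 0.0], [-0.05, -0.73, -0.67, -0.15], [0.78, 0.26, -0.21, -0.53], [-0.49, -0.03, 0.26, -0.83]]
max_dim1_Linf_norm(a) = 0.62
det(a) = -0.00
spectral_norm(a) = 0.76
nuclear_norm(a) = 1.45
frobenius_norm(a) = 0.96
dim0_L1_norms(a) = [0.57, 0.87, 0.92, 0.2]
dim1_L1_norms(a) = [0.57, 0.87, 0.92, 0.2]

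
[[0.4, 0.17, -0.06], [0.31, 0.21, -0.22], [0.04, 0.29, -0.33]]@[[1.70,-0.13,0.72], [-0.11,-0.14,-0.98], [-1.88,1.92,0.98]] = [[0.77, -0.19, 0.06], [0.92, -0.49, -0.20], [0.66, -0.68, -0.58]]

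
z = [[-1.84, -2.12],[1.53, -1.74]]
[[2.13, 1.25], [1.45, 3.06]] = z@[[-0.1, 0.67], [-0.92, -1.17]]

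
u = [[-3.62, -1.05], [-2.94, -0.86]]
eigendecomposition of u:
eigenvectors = [[-0.78, 0.28], [-0.63, -0.96]]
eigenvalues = [-4.47, -0.01]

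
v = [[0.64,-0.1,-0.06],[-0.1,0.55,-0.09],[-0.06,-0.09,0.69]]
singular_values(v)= [0.74, 0.7, 0.44]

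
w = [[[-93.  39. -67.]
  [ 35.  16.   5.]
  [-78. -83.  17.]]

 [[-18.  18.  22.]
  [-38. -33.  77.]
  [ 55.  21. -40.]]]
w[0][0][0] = -93.0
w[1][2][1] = 21.0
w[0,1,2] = 5.0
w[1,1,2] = 77.0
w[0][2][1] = -83.0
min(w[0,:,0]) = -93.0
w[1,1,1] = -33.0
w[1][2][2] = -40.0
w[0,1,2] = 5.0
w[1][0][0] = -18.0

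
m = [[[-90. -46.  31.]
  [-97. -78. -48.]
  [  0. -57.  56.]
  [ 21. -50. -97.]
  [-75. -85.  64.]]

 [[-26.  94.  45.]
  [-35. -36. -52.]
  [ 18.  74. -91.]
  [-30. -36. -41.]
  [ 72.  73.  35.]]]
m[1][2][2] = -91.0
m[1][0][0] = -26.0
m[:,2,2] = [56.0, -91.0]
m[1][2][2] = -91.0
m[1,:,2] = [45.0, -52.0, -91.0, -41.0, 35.0]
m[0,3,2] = -97.0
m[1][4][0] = 72.0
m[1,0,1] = 94.0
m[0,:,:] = [[-90.0, -46.0, 31.0], [-97.0, -78.0, -48.0], [0.0, -57.0, 56.0], [21.0, -50.0, -97.0], [-75.0, -85.0, 64.0]]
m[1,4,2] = 35.0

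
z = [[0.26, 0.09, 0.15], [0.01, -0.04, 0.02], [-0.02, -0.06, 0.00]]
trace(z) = 0.22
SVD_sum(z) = [[0.26, 0.09, 0.15], [0.00, 0.0, 0.00], [-0.03, -0.01, -0.02]] + [[0.00,-0.0,0.0], [0.01,-0.04,0.02], [0.01,-0.05,0.02]] + [[0.00, -0.00, -0.00],[-0.00, 0.00, 0.0],[0.00, -0.0, -0.00]]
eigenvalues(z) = [(0.25+0j), (-0.01+0.01j), (-0.01-0.01j)]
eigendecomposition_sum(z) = [[0.26+0.00j,0.05+0.00j,0.16+0.00j], [(0.01+0j),0.00+0.00j,0j], [-0.02+0.00j,(-0+0j),-0.01+0.00j]] + [[(-0-0j), 0.02+0.04j, -0.01-0.02j], [0.00+0.00j, (-0.02-0.03j), 0.01+0.02j], [0j, -0.03-0.06j, 0.01+0.04j]] + [[(-0+0j), 0.02-0.04j, (-0.01+0.02j)],  [-0j, (-0.02+0.03j), (0.01-0.02j)],  [-0j, (-0.03+0.06j), (0.01-0.04j)]]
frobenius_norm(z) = 0.32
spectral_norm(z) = 0.32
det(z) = 0.00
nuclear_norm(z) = 0.39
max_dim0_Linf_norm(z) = 0.26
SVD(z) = [[-0.99, -0.07, 0.09],[-0.02, -0.65, -0.76],[0.11, -0.76, 0.64]] @ diag([0.3152924858835376, 0.06986896418098387, 0.0029960289811067488]) @ [[-0.83,-0.3,-0.47], [-0.14,0.93,-0.34], [0.54,-0.21,-0.81]]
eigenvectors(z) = [[(1+0j), (-0.53+0.02j), (-0.53-0.02j)], [0.03+0.00j, (0.36-0.09j), 0.36+0.09j], [(-0.09+0j), (0.76+0j), (0.76-0j)]]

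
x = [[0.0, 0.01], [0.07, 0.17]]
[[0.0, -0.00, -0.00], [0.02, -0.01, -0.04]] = x@[[-0.05,0.02,0.08], [0.16,-0.07,-0.25]]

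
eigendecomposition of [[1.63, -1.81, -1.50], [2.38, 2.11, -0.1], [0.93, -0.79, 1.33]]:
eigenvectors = [[(-0.67+0j), (-0.67-0j), (0.05+0j)], [0.15+0.63j, (0.15-0.63j), -0.64+0.00j], [-0.23+0.29j, -0.23-0.29j, (0.76+0j)]]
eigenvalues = [(1.51+2.36j), (1.51-2.36j), (2.05+0j)]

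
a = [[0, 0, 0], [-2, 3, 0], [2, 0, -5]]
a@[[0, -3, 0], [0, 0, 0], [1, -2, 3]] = [[0, 0, 0], [0, 6, 0], [-5, 4, -15]]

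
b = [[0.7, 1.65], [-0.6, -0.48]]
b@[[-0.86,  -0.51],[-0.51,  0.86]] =[[-1.44, 1.06],[0.76, -0.11]]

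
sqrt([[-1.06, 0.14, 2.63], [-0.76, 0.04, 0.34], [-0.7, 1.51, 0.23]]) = [[0.16+0.42j, 0.06+1.01j, (1.48-0.95j)], [-0.43+0.25j, (0.76+0.6j), (0.2-0.56j)], [-0.39-0.05j, (0.84-0.13j), 0.88+0.12j]]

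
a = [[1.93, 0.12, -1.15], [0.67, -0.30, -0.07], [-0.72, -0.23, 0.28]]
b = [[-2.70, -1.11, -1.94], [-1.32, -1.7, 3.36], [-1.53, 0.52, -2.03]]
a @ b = [[-3.61, -2.94, -1.01], [-1.31, -0.27, -2.17], [1.82, 1.34, 0.06]]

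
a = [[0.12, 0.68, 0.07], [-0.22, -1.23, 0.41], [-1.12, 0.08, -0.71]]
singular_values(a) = [1.47, 1.33, 0.21]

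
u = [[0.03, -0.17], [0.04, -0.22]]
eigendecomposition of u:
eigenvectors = [[0.98, 0.61], [0.18, 0.79]]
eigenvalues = [-0.0, -0.19]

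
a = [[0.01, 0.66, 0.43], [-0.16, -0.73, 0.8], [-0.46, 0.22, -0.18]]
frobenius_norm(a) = 1.45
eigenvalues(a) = [(0.07+0.63j), (0.07-0.63j), (-1.05+0j)]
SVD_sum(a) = [[0.01, 0.20, -0.16], [-0.04, -0.84, 0.67], [0.01, 0.21, -0.16]] + [[-0.04,  0.46,  0.58], [-0.01,  0.11,  0.14], [-0.0,  0.01,  0.02]] + [[0.04,0.0,0.0], [-0.11,-0.00,-0.01], [-0.47,-0.0,-0.03]]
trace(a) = -0.90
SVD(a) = [[0.22, 0.97, -0.08],[-0.95, 0.23, 0.22],[0.23, 0.03, 0.97]] @ diag([1.1348519631954503, 0.767461716107694, 0.4843692144846391]) @ [[0.04, 0.78, -0.62], [-0.05, 0.62, 0.78], [-1.0, -0.00, -0.07]]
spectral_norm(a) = 1.13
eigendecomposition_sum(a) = [[0.04+0.30j,(0.18+0.07j),0.34-0.12j], [(-0.15+0.06j),-0.01+0.11j,(0.11+0.16j)], [-0.20+0.00j,(-0.06+0.11j),0.05+0.23j]] + [[0.04-0.30j, (0.18-0.07j), (0.34+0.12j)], [(-0.15-0.06j), -0.01-0.11j, (0.11-0.16j)], [-0.20-0.00j, -0.06-0.11j, 0.05-0.23j]] + [[(-0.06+0j), (0.3-0j), (-0.25-0j)], [(0.15-0j), (-0.71+0j), 0.58+0.00j], [(-0.07+0j), (0.34-0j), -0.28-0.00j]]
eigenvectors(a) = [[(0.76+0j), (0.76-0j), (0.36+0j)], [0.11+0.40j, 0.11-0.40j, (-0.84+0j)], [-0.06+0.49j, (-0.06-0.49j), (0.4+0j)]]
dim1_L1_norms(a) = [1.1, 1.69, 0.86]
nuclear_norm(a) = 2.39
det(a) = -0.42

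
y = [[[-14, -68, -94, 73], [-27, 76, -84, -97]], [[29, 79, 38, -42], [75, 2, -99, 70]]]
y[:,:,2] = [[-94, -84], [38, -99]]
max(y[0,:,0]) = -14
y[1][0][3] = -42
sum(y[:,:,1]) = 89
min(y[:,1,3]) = -97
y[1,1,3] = 70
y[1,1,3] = 70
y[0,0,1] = -68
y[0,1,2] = -84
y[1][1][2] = -99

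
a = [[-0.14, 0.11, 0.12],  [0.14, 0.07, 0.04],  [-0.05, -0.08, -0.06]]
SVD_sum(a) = [[-0.15, 0.1, 0.11], [0.03, -0.02, -0.02], [0.02, -0.02, -0.02]] + [[0.01, 0.01, 0.01], [0.11, 0.09, 0.06], [-0.07, -0.06, -0.04]] + [[0.0, -0.00, 0.0], [0.0, -0.0, 0.00], [0.00, -0.00, 0.00]]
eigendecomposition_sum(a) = [[-0.15, 0.09, 0.11],[0.08, -0.05, -0.06],[-0.01, 0.0, 0.01]] + [[0.01,0.01,0.01], [0.07,0.13,0.11], [-0.05,-0.10,-0.08]] + [[0.00, 0.0, 0.0], [-0.01, -0.01, -0.02], [0.01, 0.01, 0.02]]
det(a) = -0.00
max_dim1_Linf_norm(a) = 0.14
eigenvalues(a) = [-0.19, 0.06, 0.01]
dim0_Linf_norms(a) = [0.14, 0.11, 0.12]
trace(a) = -0.13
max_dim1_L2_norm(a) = 0.21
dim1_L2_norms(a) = [0.21, 0.16, 0.11]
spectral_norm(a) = 0.22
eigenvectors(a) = [[-0.88, 0.09, 0.09],[0.47, 0.8, -0.67],[-0.05, -0.59, 0.73]]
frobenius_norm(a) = 0.29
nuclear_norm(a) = 0.41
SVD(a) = [[-0.97, -0.08, 0.24],[0.20, -0.82, 0.53],[0.16, 0.56, 0.81]] @ diag([0.22138159649329137, 0.18890878613623976, 0.0019129178272929458]) @ [[0.70,-0.48,-0.53], [-0.70,-0.59,-0.40], [0.12,-0.65,0.75]]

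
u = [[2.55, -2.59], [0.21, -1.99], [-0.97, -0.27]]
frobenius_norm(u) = 4.27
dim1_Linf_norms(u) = [2.59, 1.99, 0.97]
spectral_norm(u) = 4.01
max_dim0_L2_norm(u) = 3.28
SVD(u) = [[-0.90, 0.27], [-0.42, -0.73], [0.10, -0.63]] @ diag([4.00846313686413, 1.4699739046668072]) @ [[-0.62, 0.79],[0.79, 0.62]]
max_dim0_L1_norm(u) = 4.85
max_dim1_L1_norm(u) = 5.14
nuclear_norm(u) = 5.48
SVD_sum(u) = [[2.24,-2.84], [1.05,-1.33], [-0.24,0.30]] + [[0.31, 0.25], [-0.84, -0.66], [-0.73, -0.57]]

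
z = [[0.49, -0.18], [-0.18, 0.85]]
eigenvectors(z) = [[-0.92, 0.38],[-0.38, -0.92]]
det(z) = 0.38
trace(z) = 1.34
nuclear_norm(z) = 1.34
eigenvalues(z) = [0.42, 0.92]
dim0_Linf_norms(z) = [0.49, 0.85]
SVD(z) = [[-0.38, 0.92], [0.92, 0.38]] @ diag([0.9245584412271571, 0.4154415587728429]) @ [[-0.38, 0.92],[0.92, 0.38]]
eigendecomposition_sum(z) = [[0.35, 0.15], [0.15, 0.06]] + [[0.14, -0.33], [-0.33, 0.79]]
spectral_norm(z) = 0.92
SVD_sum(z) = [[0.14, -0.33], [-0.33, 0.79]] + [[0.35, 0.15], [0.15, 0.06]]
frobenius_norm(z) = 1.01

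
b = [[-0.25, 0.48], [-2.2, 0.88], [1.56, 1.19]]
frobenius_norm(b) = 3.12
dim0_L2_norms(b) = [2.71, 1.56]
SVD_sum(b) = [[-0.27, 0.01],[-2.23, 0.09],[1.51, -0.06]] + [[0.02, 0.47], [0.03, 0.79], [0.05, 1.25]]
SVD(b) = [[-0.10, -0.3], [-0.82, -0.51], [0.56, -0.81]] @ diag([2.710017007083027, 1.5533215447294724]) @ [[1.0, -0.04], [-0.04, -1.0]]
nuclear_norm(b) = 4.26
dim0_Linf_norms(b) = [2.2, 1.19]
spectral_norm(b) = 2.71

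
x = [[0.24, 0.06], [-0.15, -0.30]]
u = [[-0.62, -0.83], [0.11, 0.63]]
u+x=[[-0.38, -0.77], [-0.04, 0.33]]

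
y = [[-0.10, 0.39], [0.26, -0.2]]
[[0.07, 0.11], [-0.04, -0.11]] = y@[[0.0,-0.25], [0.19,0.21]]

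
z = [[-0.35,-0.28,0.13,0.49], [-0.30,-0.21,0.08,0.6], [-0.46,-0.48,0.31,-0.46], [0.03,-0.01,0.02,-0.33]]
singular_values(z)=[1.01, 0.89, 0.01, 0.01]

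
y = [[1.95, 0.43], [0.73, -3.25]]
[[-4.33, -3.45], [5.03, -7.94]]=y@ [[-1.79, -2.2],[-1.95, 1.95]]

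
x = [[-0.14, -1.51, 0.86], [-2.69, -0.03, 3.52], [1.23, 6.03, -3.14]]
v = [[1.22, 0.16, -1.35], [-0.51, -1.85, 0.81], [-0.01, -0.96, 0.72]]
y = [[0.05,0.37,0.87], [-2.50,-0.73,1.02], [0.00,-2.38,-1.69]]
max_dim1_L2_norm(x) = 6.91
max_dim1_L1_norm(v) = 3.17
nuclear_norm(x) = 11.39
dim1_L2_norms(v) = [1.83, 2.08, 1.2]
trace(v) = 0.09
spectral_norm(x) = 7.53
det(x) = -4.74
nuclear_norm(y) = 6.28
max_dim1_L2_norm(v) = 2.08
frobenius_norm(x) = 8.39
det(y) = 3.80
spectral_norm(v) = 2.66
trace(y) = -2.37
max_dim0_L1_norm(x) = 7.57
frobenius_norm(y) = 4.15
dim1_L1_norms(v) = [2.73, 3.17, 1.69]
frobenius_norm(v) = 3.02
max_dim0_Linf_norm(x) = 6.03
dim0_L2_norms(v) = [1.32, 2.09, 1.73]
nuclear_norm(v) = 4.39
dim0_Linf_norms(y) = [2.5, 2.38, 1.69]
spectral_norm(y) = 3.03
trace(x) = -3.31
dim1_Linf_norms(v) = [1.35, 1.85, 0.96]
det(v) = -1.25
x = y @ v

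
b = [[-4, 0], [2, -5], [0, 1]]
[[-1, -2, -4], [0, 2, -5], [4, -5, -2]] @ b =[[0, 6], [4, -15], [-26, 23]]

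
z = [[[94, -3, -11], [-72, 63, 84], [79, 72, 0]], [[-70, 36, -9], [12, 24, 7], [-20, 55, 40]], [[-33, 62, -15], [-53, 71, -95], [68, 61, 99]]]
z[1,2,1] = 55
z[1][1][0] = 12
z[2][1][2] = -95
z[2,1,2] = -95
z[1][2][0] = -20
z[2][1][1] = 71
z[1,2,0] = -20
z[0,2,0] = 79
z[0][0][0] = 94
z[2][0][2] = -15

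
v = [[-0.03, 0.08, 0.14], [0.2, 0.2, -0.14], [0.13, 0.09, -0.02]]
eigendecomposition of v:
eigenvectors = [[0.75, -0.48, 0.68], [-0.56, -0.72, -0.32], [-0.35, -0.50, 0.66]]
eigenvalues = [-0.15, 0.24, 0.07]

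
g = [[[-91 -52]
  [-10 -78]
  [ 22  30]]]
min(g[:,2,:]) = 22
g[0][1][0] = -10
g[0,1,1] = -78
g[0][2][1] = 30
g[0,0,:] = [-91, -52]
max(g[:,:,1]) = 30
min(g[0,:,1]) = -78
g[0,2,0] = 22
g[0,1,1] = -78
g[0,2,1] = 30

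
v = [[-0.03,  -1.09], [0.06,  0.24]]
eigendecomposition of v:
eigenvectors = [[(0.97+0j), (0.97-0j)],[-0.12-0.19j, -0.12+0.19j]]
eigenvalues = [(0.1+0.22j), (0.1-0.22j)]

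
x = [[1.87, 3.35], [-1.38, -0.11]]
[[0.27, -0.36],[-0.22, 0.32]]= x @ [[0.16, -0.23], [-0.01, 0.02]]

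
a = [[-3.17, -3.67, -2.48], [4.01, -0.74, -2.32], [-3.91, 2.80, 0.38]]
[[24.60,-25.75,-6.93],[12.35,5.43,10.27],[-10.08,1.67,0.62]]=a@[[-0.25, 2.63, 1.41], [-3.31, 4.15, 2.57], [-4.7, 0.88, -2.81]]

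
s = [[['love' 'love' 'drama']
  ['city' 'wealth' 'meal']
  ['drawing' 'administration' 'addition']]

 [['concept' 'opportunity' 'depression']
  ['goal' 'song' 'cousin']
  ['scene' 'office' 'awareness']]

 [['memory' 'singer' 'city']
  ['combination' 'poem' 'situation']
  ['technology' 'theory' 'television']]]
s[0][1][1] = 'wealth'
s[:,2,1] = ['administration', 'office', 'theory']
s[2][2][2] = 'television'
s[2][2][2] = 'television'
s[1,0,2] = 'depression'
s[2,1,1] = 'poem'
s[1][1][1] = 'song'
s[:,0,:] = [['love', 'love', 'drama'], ['concept', 'opportunity', 'depression'], ['memory', 'singer', 'city']]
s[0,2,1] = 'administration'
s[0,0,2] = 'drama'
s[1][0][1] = 'opportunity'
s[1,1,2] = 'cousin'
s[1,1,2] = 'cousin'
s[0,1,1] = 'wealth'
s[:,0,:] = [['love', 'love', 'drama'], ['concept', 'opportunity', 'depression'], ['memory', 'singer', 'city']]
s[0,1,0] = 'city'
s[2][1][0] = 'combination'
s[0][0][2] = 'drama'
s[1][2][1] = 'office'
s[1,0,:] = ['concept', 'opportunity', 'depression']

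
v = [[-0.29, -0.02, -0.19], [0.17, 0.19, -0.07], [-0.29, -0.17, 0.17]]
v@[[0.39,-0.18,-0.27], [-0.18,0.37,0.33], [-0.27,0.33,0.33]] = [[-0.06, -0.02, 0.01],  [0.05, 0.02, -0.01],  [-0.13, 0.05, 0.08]]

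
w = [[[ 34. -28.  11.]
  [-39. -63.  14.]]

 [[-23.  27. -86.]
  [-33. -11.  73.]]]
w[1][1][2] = 73.0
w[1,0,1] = 27.0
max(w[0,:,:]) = 34.0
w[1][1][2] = 73.0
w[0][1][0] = -39.0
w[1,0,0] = -23.0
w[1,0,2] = -86.0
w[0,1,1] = -63.0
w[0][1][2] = 14.0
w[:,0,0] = [34.0, -23.0]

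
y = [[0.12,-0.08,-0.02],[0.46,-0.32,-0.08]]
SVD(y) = [[-0.25, -0.97],[-0.97, 0.25]] @ diag([0.5844587558460519, 0.0028218282877115076]) @ [[-0.81,0.56,0.14], [-0.58,-0.79,-0.2]]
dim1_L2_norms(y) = [0.15, 0.57]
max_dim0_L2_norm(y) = 0.48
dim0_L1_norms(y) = [0.58, 0.4, 0.1]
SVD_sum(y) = [[0.12,-0.08,-0.02], [0.46,-0.32,-0.08]] + [[0.0, 0.00, 0.00], [-0.0, -0.0, -0.0]]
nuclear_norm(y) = 0.59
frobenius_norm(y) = 0.58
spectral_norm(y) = 0.58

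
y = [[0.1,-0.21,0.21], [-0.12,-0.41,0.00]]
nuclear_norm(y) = 0.71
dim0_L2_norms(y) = [0.16, 0.46, 0.21]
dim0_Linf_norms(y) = [0.12, 0.41, 0.21]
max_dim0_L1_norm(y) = 0.62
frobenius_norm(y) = 0.53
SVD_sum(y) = [[-0.03, -0.23, 0.05], [-0.05, -0.4, 0.09]] + [[0.13, 0.02, 0.16], [-0.07, -0.01, -0.09]]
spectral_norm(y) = 0.47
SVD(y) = [[-0.50, -0.86], [-0.86, 0.5]] @ diag([0.4749728808397878, 0.23473551598927844]) @ [[0.11,0.97,-0.22], [-0.63,-0.1,-0.77]]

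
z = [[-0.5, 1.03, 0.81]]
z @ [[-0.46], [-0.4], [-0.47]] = [[-0.56]]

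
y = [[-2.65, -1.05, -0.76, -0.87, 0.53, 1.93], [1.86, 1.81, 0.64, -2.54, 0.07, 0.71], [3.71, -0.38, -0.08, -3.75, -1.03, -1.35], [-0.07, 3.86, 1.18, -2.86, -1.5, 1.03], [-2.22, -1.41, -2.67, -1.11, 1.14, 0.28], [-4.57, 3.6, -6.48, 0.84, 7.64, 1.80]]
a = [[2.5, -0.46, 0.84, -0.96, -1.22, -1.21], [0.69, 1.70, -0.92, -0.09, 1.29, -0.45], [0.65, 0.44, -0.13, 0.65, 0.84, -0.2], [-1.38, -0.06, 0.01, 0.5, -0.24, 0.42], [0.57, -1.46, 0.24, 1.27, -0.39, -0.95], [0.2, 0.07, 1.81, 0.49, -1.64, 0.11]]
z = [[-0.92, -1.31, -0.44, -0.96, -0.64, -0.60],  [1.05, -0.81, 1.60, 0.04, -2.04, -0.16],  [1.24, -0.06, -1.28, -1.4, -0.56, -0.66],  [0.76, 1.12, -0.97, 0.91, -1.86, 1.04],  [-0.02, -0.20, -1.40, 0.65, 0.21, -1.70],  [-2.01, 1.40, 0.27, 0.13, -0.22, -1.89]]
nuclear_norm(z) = 15.09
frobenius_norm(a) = 5.72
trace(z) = -3.78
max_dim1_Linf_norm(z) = 2.04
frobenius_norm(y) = 15.52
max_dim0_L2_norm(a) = 3.07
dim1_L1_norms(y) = [7.79, 7.63, 10.3, 10.5, 8.83, 24.93]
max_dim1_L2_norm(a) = 3.32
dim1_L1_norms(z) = [4.87, 5.7, 5.2, 6.66, 4.18, 5.92]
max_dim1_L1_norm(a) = 7.19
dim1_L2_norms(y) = [3.67, 3.76, 5.56, 5.27, 4.08, 11.75]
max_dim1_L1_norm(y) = 24.93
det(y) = -5.81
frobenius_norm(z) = 6.48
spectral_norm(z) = 3.78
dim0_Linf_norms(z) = [2.01, 1.4, 1.6, 1.4, 2.04, 1.89]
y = z @ a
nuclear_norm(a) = 11.29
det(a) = -0.02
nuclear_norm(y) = 29.08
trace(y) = -0.84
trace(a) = 4.29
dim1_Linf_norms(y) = [2.65, 2.54, 3.75, 3.86, 2.67, 7.64]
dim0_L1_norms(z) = [6.0, 4.9, 5.96, 4.09, 5.53, 6.05]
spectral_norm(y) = 12.62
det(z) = 174.83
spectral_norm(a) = 3.95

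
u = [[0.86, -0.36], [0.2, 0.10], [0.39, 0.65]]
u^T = [[0.86,0.20,0.39],  [-0.36,0.10,0.65]]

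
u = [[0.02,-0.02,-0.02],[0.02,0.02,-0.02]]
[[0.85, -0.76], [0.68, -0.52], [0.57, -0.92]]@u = [[0.0, -0.03, -0.00], [0.00, -0.02, -0.0], [-0.01, -0.03, 0.01]]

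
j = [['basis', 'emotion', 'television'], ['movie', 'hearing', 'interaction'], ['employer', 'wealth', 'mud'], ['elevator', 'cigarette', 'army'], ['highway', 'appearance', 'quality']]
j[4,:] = ['highway', 'appearance', 'quality']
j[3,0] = 'elevator'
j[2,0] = 'employer'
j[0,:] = ['basis', 'emotion', 'television']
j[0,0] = 'basis'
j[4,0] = 'highway'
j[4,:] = ['highway', 'appearance', 'quality']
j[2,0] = 'employer'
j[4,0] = 'highway'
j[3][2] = 'army'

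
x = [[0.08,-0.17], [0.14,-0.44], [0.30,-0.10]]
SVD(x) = [[-0.34, -0.07], [-0.83, -0.44], [-0.44, 0.89]] @ diag([0.5426786952885209, 0.2323786429083979]) @ [[-0.51, 0.86], [0.86, 0.51]]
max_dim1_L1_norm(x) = 0.58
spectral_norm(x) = 0.54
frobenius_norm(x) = 0.59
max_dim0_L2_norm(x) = 0.48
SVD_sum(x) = [[0.09, -0.16], [0.23, -0.39], [0.12, -0.21]] + [[-0.01, -0.01],  [-0.09, -0.05],  [0.18, 0.11]]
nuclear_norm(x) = 0.78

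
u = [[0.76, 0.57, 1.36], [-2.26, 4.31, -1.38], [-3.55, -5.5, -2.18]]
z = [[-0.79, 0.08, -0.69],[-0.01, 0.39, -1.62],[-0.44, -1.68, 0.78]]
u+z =[[-0.03, 0.65, 0.67], [-2.27, 4.7, -3.00], [-3.99, -7.18, -1.4]]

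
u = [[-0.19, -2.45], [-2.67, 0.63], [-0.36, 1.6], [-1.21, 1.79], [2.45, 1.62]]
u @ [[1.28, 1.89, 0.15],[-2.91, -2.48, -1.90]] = [[6.89, 5.72, 4.63], [-5.25, -6.61, -1.6], [-5.12, -4.65, -3.09], [-6.76, -6.73, -3.58], [-1.58, 0.61, -2.71]]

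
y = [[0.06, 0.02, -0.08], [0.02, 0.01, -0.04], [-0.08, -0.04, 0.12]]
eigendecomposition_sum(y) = [[0.06, 0.02, -0.08], [0.02, 0.01, -0.04], [-0.08, -0.04, 0.12]] + [[0.01, -0.00, 0.00],[-0.0, 0.0, -0.0],[0.0, -0.00, 0.00]] + [[-0.0, -0.00, -0.0], [-0.0, -0.0, -0.0], [-0.00, -0.0, -0.0]]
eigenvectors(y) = [[0.55, 0.77, 0.33], [0.24, -0.52, 0.82], [-0.8, 0.37, 0.47]]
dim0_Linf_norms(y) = [0.08, 0.04, 0.12]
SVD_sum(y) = [[0.06, 0.02, -0.08], [0.02, 0.01, -0.04], [-0.08, -0.04, 0.12]] + [[0.01, -0.00, 0.0], [-0.00, 0.0, -0.0], [0.00, -0.0, 0.0]] + [[-0.0,-0.00,-0.00], [-0.0,-0.00,-0.00], [-0.0,-0.00,-0.00]]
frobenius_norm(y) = 0.19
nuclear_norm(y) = 0.20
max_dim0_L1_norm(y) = 0.24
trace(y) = 0.19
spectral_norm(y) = 0.19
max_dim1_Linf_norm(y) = 0.12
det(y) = -0.00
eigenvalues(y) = [0.19, 0.01, -0.01]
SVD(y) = [[-0.55, 0.77, 0.33], [-0.24, -0.52, 0.82], [0.80, 0.37, 0.47]] @ diag([0.18655390189184534, 0.00849445558604083, 0.005048357477886145]) @ [[-0.55, -0.24, 0.80], [0.77, -0.52, 0.37], [-0.33, -0.82, -0.47]]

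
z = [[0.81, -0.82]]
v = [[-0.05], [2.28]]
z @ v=[[-1.91]]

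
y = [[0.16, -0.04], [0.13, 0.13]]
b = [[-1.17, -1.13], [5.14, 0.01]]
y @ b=[[-0.39,  -0.18], [0.52,  -0.15]]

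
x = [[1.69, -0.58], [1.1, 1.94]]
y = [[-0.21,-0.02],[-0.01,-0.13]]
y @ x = [[-0.38, 0.08], [-0.16, -0.25]]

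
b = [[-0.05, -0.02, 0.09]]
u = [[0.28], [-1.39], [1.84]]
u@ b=[[-0.01, -0.01, 0.03],[0.07, 0.03, -0.13],[-0.09, -0.04, 0.17]]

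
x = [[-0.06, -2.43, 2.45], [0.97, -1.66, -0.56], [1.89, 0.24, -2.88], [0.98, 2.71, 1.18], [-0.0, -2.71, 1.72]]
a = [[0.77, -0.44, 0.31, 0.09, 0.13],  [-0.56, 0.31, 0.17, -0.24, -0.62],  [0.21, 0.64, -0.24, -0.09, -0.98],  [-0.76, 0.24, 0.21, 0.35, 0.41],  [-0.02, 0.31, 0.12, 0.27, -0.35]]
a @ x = [[0.2, -1.17, 1.57], [0.42, 1.92, -3.38], [0.07, 0.78, -0.94], [1.02, 1.34, -1.48], [0.79, 1.24, -0.85]]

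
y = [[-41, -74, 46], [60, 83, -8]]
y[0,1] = -74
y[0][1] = -74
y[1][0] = 60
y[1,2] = -8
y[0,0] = -41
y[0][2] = 46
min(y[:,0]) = -41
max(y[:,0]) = 60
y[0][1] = -74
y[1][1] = 83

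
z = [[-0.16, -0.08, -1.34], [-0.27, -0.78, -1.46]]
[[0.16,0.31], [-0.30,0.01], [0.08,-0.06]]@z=[[-0.11, -0.25, -0.67], [0.05, 0.02, 0.39], [0.00, 0.04, -0.02]]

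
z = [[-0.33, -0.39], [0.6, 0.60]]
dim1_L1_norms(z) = [0.72, 1.2]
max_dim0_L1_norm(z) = 0.99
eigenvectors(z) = [[0.60-0.17j, (0.6+0.17j)],[(-0.78+0j), (-0.78-0j)]]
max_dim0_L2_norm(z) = 0.72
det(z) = 0.04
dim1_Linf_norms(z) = [0.39, 0.6]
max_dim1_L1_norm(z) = 1.2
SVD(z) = [[-0.52, 0.86], [0.86, 0.52]] @ diag([0.9897863987567334, 0.03637148383249107]) @ [[0.69, 0.72],  [0.72, -0.69]]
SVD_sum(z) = [[-0.35, -0.37],[0.59, 0.61]] + [[0.02, -0.02], [0.01, -0.01]]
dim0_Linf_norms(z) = [0.6, 0.6]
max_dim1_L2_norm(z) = 0.85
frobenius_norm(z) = 0.99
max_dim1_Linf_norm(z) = 0.6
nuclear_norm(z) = 1.03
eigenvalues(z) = [(0.14+0.13j), (0.14-0.13j)]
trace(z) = 0.27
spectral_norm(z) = 0.99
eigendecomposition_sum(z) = [[-0.16+0.30j, (-0.2+0.2j)], [0.30-0.30j, 0.30-0.17j]] + [[(-0.16-0.3j), (-0.2-0.2j)], [0.30+0.30j, 0.30+0.17j]]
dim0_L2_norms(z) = [0.68, 0.72]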